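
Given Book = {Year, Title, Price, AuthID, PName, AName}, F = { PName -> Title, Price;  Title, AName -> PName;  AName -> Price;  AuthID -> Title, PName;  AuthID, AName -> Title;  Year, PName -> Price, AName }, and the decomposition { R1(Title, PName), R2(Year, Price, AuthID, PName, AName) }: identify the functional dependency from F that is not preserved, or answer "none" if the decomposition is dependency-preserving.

Title, AName -> PName

Check Title, AName → PName: no single fragment contains all of {Title, PName, AName}, and the restricted closure of {Title, AName} across the fragments never reaches {PName}.
PName → Title, Price is preserved.
AName → Price is preserved.
AuthID → Title, PName is preserved.
AuthID, AName → Title is preserved.
Year, PName → Price, AName is preserved.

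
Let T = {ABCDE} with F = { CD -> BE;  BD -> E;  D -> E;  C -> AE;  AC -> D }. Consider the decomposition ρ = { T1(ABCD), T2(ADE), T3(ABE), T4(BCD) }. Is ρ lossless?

Chase test. Columns are ABCDE; row i has aⱼ where attribute j ∈ Ti, else bᵢⱼ.
Initial tableau (one row per fragment):
  row 1: a1 a2 a3 a4 b15
  row 2: a1 b22 b23 a4 a5
  row 3: a1 a2 b33 b34 a5
  row 4: b41 a2 a3 a4 b45
Rows 1 and 4 agree on CD; apply CD→BE and equate their BE entries.
Rows 1 and 2 agree on D; apply D→E and equate their E entries.
Rows 1 and 4 agree on C; apply C→AE and equate their AE entries.
Row 1 is now all distinguished symbols — the join is lossless.

Yes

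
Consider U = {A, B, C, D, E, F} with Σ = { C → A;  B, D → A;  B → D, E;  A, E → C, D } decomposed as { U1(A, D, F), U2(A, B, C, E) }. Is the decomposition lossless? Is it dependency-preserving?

Lossless test: (A)⁺ = {A}, which is a superkey of neither fragment — lossy.
Dependency preservation: the restricted closure of {B} across the fragments never reaches {D, E}, so B → D, E cannot be enforced without a join — not preserved.

lossy and not dependency-preserving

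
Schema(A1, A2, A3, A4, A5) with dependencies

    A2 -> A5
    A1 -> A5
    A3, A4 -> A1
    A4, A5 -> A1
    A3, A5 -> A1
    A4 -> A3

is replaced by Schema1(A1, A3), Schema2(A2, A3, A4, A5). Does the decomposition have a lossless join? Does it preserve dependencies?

Lossless test: (A3)⁺ = {A3}, which is a superkey of neither fragment — lossy.
Dependency preservation: the restricted closure of {A1} across the fragments never reaches {A5}, so A1 → A5 cannot be enforced without a join — not preserved.

lossy and not dependency-preserving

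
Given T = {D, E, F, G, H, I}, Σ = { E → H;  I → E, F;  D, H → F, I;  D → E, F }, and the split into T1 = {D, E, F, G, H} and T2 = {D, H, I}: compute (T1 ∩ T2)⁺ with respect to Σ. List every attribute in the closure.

D, E, F, H, I

T1 ∩ T2 = {D, H}.
D, H → F, I applies, adding F, I
D → E, F applies, adding E
Closure: {D, E, F, H, I}.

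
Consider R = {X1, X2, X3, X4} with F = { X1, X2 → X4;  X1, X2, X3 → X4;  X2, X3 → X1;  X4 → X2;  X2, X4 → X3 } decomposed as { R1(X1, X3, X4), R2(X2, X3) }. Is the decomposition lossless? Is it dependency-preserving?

Lossless test: (X3)⁺ = {X3}, which is a superkey of neither fragment — lossy.
Dependency preservation: the restricted closure of {X1, X2} across the fragments never reaches {X4}, so X1, X2 → X4 cannot be enforced without a join — not preserved.

lossy and not dependency-preserving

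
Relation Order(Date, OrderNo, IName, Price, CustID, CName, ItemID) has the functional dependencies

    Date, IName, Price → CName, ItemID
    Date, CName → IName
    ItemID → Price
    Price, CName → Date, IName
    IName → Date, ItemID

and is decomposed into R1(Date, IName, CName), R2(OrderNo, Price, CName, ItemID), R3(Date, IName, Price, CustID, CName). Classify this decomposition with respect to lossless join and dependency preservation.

Lossless test (chase): Rows 2 and 3 agree on Price, CName; apply Price, CName→Date, IName and equate their Date, IName entries. Rows 1 and 2 agree on IName; apply IName→Date, ItemID and equate their Date, ItemID entries. Rows 1 and 3 agree on IName; apply IName→Date, ItemID and equate their Date, ItemID entries. Rows 1 and 2 agree on ItemID; apply ItemID→Price and equate their Price entries. No row becomes fully distinguished — the join is lossy.
Dependency preservation: Date, IName, Price → CName, ItemID; IName → Date, ItemID are not contained in any single fragment, but the restricted closure of each left-hand side across the fragments still reaches the right-hand side; the remaining FDs each lie inside some fragment. All dependencies are preserved.

lossy but dependency-preserving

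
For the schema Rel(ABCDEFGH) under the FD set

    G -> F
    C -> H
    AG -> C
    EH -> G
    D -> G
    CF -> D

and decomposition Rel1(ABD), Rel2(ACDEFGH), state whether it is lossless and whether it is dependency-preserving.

lossy but dependency-preserving

Lossless test: (AD)⁺ = {ACDFGH}, which is a superkey of neither fragment — lossy.
Dependency preservation: every FD's attributes lie within a single fragment, so each can be enforced locally — preserved.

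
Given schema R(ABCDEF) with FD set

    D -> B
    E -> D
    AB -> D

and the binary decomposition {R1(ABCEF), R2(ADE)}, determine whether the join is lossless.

Yes

Common attributes: R1 ∩ R2 = {AE}.
Closure of {AE}: E → D applies, adding D; D → B applies, adding B. So (AE)⁺ = {ABDE}.
This closure contains every attribute of R2, so R1 ∩ R2 → R2. The join is lossless.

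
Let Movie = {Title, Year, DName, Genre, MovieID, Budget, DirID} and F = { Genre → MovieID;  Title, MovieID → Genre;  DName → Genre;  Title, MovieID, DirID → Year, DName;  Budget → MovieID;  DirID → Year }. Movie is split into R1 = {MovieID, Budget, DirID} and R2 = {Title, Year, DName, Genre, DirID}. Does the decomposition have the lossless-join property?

Common attributes: R1 ∩ R2 = {DirID}.
Closure of {DirID}: DirID → Year applies, adding Year. So (DirID)⁺ = {Year, DirID}.
The closure contains neither all of R1 = {MovieID, Budget, DirID} nor all of R2 = {Title, Year, DName, Genre, DirID}, so the common attributes are not a superkey of either fragment. The join is lossy.

No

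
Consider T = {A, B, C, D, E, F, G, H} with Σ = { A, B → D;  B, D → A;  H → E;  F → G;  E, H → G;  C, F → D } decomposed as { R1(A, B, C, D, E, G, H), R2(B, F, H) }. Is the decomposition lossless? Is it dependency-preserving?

lossy and not dependency-preserving

Lossless test: (B, H)⁺ = {B, E, G, H}, which is a superkey of neither fragment — lossy.
Dependency preservation: the restricted closure of {F} across the fragments never reaches {G}, so F → G cannot be enforced without a join — not preserved.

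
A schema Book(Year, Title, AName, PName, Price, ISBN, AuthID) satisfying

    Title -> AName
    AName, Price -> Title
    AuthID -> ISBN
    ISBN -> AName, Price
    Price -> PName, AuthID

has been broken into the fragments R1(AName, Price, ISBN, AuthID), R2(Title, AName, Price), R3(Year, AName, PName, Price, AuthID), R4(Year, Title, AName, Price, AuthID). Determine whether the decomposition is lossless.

Yes

Chase test. Columns are Year, Title, AName, PName, Price, ISBN, AuthID; row i has aⱼ where attribute j ∈ Ri, else bᵢⱼ.
Initial tableau (one row per fragment):
  row 1: b11 b12 a3 b14 a5 a6 a7
  row 2: b21 a2 a3 b24 a5 b26 b27
  row 3: a1 b32 a3 a4 a5 b36 a7
  row 4: a1 a2 a3 b44 a5 b46 a7
Rows 1 and 2 agree on AName, Price; apply AName, Price→Title and equate their Title entries.
Rows 1 and 3 agree on AName, Price; apply AName, Price→Title and equate their Title entries.
Rows 1 and 3 agree on AuthID; apply AuthID→ISBN and equate their ISBN entries.
Rows 1 and 4 agree on AuthID; apply AuthID→ISBN and equate their ISBN entries.
Rows 1 and 2 agree on Price; apply Price→PName, AuthID and equate their PName, AuthID entries.
Rows 1 and 3 agree on Price; apply Price→PName, AuthID and equate their PName, AuthID entries.
Rows 1 and 4 agree on Price; apply Price→PName, AuthID and equate their PName, AuthID entries.
Rows 1 and 2 agree on AuthID; apply AuthID→ISBN and equate their ISBN entries.
Row 3 is now all distinguished symbols — the join is lossless.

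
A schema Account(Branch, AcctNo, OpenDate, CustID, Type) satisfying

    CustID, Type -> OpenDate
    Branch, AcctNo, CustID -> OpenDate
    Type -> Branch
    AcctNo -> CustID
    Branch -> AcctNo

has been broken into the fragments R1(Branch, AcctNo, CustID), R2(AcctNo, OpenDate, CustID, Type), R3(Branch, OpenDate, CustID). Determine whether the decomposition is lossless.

Chase test. Columns are Branch, AcctNo, OpenDate, CustID, Type; row i has aⱼ where attribute j ∈ Ri, else bᵢⱼ.
Initial tableau (one row per fragment):
  row 1: a1 a2 b13 a4 b15
  row 2: b21 a2 a3 a4 a5
  row 3: a1 b32 a3 a4 b35
Rows 1 and 3 agree on Branch; apply Branch→AcctNo and equate their AcctNo entries.
Rows 1 and 3 agree on Branch, AcctNo, CustID; apply Branch, AcctNo, CustID→OpenDate and equate their OpenDate entries.
No row becomes fully distinguished — the join is lossy.

No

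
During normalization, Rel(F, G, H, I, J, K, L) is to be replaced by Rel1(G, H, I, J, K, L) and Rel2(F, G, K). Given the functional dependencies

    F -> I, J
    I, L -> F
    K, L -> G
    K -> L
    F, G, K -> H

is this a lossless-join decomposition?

Common attributes: Rel1 ∩ Rel2 = {G, K}.
Closure of {G, K}: K → L applies, adding L. So (G, K)⁺ = {G, K, L}.
The closure contains neither all of Rel1 = {G, H, I, J, K, L} nor all of Rel2 = {F, G, K}, so the common attributes are not a superkey of either fragment. The join is lossy.

No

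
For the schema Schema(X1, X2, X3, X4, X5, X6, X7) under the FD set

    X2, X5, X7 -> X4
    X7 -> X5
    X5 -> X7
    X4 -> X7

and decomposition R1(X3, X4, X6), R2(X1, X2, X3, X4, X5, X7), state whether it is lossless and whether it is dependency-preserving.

Lossless test: (X3, X4)⁺ = {X3, X4, X5, X7}, which is a superkey of neither fragment — lossy.
Dependency preservation: every FD's attributes lie within a single fragment, so each can be enforced locally — preserved.

lossy but dependency-preserving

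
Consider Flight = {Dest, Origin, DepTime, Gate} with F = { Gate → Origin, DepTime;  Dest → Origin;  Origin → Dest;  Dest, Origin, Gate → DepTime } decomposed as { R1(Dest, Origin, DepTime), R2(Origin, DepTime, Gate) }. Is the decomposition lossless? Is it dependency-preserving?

Lossless test: (Origin, DepTime)⁺ = {Dest, Origin, DepTime}, which contains all of one fragment — lossless.
Dependency preservation: Dest, Origin, Gate → DepTime is not contained in any single fragment, but the restricted closure of its left-hand side across the fragments still reaches the right-hand side; the remaining FDs each lie inside some fragment. All dependencies are preserved.

lossless and dependency-preserving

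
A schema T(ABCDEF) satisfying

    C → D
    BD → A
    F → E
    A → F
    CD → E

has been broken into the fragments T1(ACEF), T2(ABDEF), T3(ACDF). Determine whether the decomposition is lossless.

No

Chase test. Columns are ABCDEF; row i has aⱼ where attribute j ∈ Ti, else bᵢⱼ.
Initial tableau (one row per fragment):
  row 1: a1 b12 a3 b14 a5 a6
  row 2: a1 a2 b23 a4 a5 a6
  row 3: a1 b32 a3 a4 b35 a6
Rows 1 and 3 agree on C; apply C→D and equate their D entries.
Rows 1 and 3 agree on F; apply F→E and equate their E entries.
No row becomes fully distinguished — the join is lossy.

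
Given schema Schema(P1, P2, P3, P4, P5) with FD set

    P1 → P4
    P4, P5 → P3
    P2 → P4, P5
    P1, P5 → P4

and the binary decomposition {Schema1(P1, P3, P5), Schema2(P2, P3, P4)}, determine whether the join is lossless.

Common attributes: Schema1 ∩ Schema2 = {P3}.
No dependency enlarges {P3}, so (P3)⁺ = {P3}.
The closure contains neither all of Schema1 = {P1, P3, P5} nor all of Schema2 = {P2, P3, P4}, so the common attributes are not a superkey of either fragment. The join is lossy.

No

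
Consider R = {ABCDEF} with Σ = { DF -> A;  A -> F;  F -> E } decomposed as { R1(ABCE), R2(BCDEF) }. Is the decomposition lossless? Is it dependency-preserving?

lossy and not dependency-preserving

Lossless test: (BCE)⁺ = {BCE}, which is a superkey of neither fragment — lossy.
Dependency preservation: the restricted closure of {DF} across the fragments never reaches {A}, so DF → A cannot be enforced without a join — not preserved.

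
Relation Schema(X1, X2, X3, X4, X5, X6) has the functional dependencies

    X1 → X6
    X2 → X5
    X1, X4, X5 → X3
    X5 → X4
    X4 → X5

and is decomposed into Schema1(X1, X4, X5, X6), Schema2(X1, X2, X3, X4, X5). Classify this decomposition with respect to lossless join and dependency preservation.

Lossless test: (X1, X4, X5)⁺ = {X1, X3, X4, X5, X6}, which contains all of one fragment — lossless.
Dependency preservation: every FD's attributes lie within a single fragment, so each can be enforced locally — preserved.

lossless and dependency-preserving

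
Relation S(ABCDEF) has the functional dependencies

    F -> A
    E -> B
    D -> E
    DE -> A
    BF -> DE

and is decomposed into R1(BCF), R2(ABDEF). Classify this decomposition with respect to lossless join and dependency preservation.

lossless and dependency-preserving

Lossless test: (BF)⁺ = {ABDEF}, which contains all of one fragment — lossless.
Dependency preservation: every FD's attributes lie within a single fragment, so each can be enforced locally — preserved.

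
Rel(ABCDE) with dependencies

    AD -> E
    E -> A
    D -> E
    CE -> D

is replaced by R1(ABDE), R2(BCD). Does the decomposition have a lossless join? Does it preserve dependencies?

Lossless test: (BD)⁺ = {ABDE}, which contains all of one fragment — lossless.
Dependency preservation: the restricted closure of {CE} across the fragments never reaches {D}, so CE → D cannot be enforced without a join — not preserved.

lossless but not dependency-preserving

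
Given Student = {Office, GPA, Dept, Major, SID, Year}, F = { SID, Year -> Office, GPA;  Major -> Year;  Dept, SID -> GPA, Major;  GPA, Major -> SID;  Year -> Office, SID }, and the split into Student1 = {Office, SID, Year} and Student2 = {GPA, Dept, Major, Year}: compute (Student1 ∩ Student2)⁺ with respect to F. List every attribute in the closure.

Student1 ∩ Student2 = {Year}.
Year → Office, SID applies, adding Office, SID
SID, Year → Office, GPA applies, adding GPA
Closure: {Office, GPA, SID, Year}.

Office, GPA, SID, Year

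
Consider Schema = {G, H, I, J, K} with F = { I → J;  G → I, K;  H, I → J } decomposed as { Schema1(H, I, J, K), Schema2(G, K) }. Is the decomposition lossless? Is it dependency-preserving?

Lossless test: (K)⁺ = {K}, which is a superkey of neither fragment — lossy.
Dependency preservation: the restricted closure of {G} across the fragments never reaches {I, K}, so G → I, K cannot be enforced without a join — not preserved.

lossy and not dependency-preserving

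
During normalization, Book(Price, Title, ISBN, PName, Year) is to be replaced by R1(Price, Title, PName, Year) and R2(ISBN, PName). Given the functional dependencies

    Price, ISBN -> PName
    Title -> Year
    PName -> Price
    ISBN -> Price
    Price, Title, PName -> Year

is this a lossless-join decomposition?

No

Common attributes: R1 ∩ R2 = {PName}.
Closure of {PName}: PName → Price applies, adding Price. So (PName)⁺ = {Price, PName}.
The closure contains neither all of R1 = {Price, Title, PName, Year} nor all of R2 = {ISBN, PName}, so the common attributes are not a superkey of either fragment. The join is lossy.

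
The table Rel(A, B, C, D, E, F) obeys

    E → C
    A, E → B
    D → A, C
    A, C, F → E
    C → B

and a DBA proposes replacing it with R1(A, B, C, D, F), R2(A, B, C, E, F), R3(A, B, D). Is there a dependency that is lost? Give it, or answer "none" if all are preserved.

E → C lies within R2.
A, E → B lies within R2.
D → A, C lies within R1.
A, C, F → E lies within R2.
C → B lies within R1.
Every dependency is enforceable on the fragments, so the decomposition is dependency-preserving.

none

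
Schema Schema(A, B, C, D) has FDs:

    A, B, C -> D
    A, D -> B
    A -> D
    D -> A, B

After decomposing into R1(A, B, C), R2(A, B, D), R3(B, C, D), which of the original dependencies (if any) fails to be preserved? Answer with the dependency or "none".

none

A, B, C → D: restricted closure across fragments reaches D.
A, D → B lies within R2.
A → D lies within R2.
D → A, B lies within R2.
Every dependency is enforceable on the fragments, so the decomposition is dependency-preserving.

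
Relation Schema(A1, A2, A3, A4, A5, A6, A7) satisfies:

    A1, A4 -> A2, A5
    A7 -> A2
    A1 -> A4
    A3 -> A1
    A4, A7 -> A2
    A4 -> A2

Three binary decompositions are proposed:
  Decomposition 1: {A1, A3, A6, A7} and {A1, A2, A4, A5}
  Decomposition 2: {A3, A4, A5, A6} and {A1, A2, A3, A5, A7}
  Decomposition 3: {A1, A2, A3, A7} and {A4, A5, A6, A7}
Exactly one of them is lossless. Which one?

Decomposition 1: common = {A1}, closure = {A1, A2, A4, A5} → lossless.
Decomposition 2: common = {A3, A5}, closure = {A1, A2, A3, A4, A5} → lossy.
Decomposition 3: common = {A7}, closure = {A2, A7} → lossy.

Decomposition 1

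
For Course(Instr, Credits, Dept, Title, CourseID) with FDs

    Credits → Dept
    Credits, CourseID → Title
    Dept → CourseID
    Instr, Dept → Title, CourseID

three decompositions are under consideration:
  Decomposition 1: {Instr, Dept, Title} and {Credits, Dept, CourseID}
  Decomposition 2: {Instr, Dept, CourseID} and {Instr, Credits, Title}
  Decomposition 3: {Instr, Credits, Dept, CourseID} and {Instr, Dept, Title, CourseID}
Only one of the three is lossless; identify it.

Decomposition 1: common = {Dept}, closure = {Dept, CourseID} → lossy.
Decomposition 2: common = {Instr}, closure = {Instr} → lossy.
Decomposition 3: common = {Instr, Dept, CourseID}, closure = {Instr, Dept, Title, CourseID} → lossless.

Decomposition 3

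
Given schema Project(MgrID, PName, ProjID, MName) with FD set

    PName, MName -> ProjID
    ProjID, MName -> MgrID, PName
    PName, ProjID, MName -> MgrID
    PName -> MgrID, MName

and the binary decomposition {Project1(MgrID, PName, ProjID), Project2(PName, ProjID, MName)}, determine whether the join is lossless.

Common attributes: Project1 ∩ Project2 = {PName, ProjID}.
Closure of {PName, ProjID}: PName → MgrID, MName applies, adding MgrID, MName. So (PName, ProjID)⁺ = {MgrID, PName, ProjID, MName}.
This closure contains every attribute of Project1, so Project1 ∩ Project2 → Project1. The join is lossless.

Yes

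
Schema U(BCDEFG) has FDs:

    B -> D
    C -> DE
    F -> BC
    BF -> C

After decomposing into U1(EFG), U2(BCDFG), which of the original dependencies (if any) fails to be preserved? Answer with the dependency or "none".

C -> DE

Check C → DE: no single fragment contains all of {CDE}, and the restricted closure of {C} across the fragments never reaches {DE}.
B → D is preserved.
F → BC is preserved.
BF → C is preserved.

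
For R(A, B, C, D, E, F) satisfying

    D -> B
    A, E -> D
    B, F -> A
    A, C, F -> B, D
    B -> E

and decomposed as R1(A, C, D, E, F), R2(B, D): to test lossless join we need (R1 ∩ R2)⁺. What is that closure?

B, D, E

R1 ∩ R2 = {D}.
D → B applies, adding B
B → E applies, adding E
Closure: {B, D, E}.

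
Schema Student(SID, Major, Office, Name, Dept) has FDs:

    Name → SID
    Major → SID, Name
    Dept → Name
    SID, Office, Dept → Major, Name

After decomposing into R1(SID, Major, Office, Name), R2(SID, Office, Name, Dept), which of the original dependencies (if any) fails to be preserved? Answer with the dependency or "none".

Check SID, Office, Dept → Major, Name: no single fragment contains all of {SID, Major, Office, Name, Dept}, and the restricted closure of {SID, Office, Dept} across the fragments never reaches {Major, Name}.
Name → SID is preserved.
Major → SID, Name is preserved.
Dept → Name is preserved.

SID, Office, Dept → Major, Name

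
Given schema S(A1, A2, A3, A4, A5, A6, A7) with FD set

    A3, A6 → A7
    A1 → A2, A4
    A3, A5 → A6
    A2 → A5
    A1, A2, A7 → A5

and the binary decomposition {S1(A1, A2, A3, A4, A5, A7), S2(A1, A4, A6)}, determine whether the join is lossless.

No

Common attributes: S1 ∩ S2 = {A1, A4}.
Closure of {A1, A4}: A1 → A2, A4 applies, adding A2; A2 → A5 applies, adding A5. So (A1, A4)⁺ = {A1, A2, A4, A5}.
The closure contains neither all of S1 = {A1, A2, A3, A4, A5, A7} nor all of S2 = {A1, A4, A6}, so the common attributes are not a superkey of either fragment. The join is lossy.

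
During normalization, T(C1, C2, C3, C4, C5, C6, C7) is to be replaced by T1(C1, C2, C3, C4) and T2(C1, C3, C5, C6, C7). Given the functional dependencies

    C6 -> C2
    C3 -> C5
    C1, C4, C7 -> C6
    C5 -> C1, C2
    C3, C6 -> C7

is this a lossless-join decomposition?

No

Common attributes: T1 ∩ T2 = {C1, C3}.
Closure of {C1, C3}: C3 → C5 applies, adding C5; C5 → C1, C2 applies, adding C2. So (C1, C3)⁺ = {C1, C2, C3, C5}.
The closure contains neither all of T1 = {C1, C2, C3, C4} nor all of T2 = {C1, C3, C5, C6, C7}, so the common attributes are not a superkey of either fragment. The join is lossy.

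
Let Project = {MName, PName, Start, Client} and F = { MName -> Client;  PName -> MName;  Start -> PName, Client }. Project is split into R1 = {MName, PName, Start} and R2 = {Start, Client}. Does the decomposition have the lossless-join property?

Yes

Common attributes: R1 ∩ R2 = {Start}.
Closure of {Start}: Start → PName, Client applies, adding PName, Client; PName → MName applies, adding MName. So (Start)⁺ = {MName, PName, Start, Client}.
This closure contains every attribute of R1, so R1 ∩ R2 → R1. The join is lossless.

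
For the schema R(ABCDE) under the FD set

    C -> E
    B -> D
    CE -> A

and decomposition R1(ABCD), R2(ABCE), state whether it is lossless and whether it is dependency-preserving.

lossless and dependency-preserving

Lossless test: (ABC)⁺ = {ABCDE}, which contains all of one fragment — lossless.
Dependency preservation: every FD's attributes lie within a single fragment, so each can be enforced locally — preserved.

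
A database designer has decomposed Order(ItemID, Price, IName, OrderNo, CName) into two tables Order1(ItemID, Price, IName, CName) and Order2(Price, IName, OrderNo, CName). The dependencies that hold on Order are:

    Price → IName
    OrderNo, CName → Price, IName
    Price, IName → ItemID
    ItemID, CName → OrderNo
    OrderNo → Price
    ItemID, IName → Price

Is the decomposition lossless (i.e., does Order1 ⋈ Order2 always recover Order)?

Common attributes: Order1 ∩ Order2 = {Price, IName, CName}.
Closure of {Price, IName, CName}: Price, IName → ItemID applies, adding ItemID; ItemID, CName → OrderNo applies, adding OrderNo. So (Price, IName, CName)⁺ = {ItemID, Price, IName, OrderNo, CName}.
This closure contains every attribute of Order1, so Order1 ∩ Order2 → Order1. The join is lossless.

Yes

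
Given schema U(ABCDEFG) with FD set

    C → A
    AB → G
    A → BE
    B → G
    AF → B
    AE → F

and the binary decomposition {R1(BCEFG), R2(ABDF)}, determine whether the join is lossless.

Common attributes: R1 ∩ R2 = {BF}.
Closure of {BF}: B → G applies, adding G. So (BF)⁺ = {BFG}.
The closure contains neither all of R1 = {BCEFG} nor all of R2 = {ABDF}, so the common attributes are not a superkey of either fragment. The join is lossy.

No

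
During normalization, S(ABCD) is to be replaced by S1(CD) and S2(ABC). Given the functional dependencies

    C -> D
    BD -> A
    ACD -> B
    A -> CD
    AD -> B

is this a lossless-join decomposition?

Yes

Common attributes: S1 ∩ S2 = {C}.
Closure of {C}: C → D applies, adding D. So (C)⁺ = {CD}.
This closure contains every attribute of S1, so S1 ∩ S2 → S1. The join is lossless.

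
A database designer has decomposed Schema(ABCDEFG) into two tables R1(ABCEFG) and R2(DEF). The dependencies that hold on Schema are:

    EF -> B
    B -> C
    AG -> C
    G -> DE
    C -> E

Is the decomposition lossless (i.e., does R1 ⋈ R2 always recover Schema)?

No

Common attributes: R1 ∩ R2 = {EF}.
Closure of {EF}: EF → B applies, adding B; B → C applies, adding C. So (EF)⁺ = {BCEF}.
The closure contains neither all of R1 = {ABCEFG} nor all of R2 = {DEF}, so the common attributes are not a superkey of either fragment. The join is lossy.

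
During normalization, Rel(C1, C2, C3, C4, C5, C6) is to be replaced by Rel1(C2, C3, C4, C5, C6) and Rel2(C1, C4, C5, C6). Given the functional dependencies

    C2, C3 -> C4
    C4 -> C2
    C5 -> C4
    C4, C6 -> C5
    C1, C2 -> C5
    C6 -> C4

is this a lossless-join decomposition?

Common attributes: Rel1 ∩ Rel2 = {C4, C5, C6}.
Closure of {C4, C5, C6}: C4 → C2 applies, adding C2. So (C4, C5, C6)⁺ = {C2, C4, C5, C6}.
The closure contains neither all of Rel1 = {C2, C3, C4, C5, C6} nor all of Rel2 = {C1, C4, C5, C6}, so the common attributes are not a superkey of either fragment. The join is lossy.

No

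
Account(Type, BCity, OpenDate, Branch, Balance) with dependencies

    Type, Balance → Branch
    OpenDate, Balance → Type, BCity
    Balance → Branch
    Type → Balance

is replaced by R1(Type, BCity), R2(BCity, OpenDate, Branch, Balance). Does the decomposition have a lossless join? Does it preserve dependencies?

lossy and not dependency-preserving

Lossless test: (BCity)⁺ = {BCity}, which is a superkey of neither fragment — lossy.
Dependency preservation: the restricted closure of {OpenDate, Balance} across the fragments never reaches {Type, BCity}, so OpenDate, Balance → Type, BCity cannot be enforced without a join — not preserved.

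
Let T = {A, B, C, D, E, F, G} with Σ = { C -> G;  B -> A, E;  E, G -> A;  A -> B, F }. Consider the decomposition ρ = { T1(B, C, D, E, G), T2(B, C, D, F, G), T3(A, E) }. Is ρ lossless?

No

Chase test. Columns are A, B, C, D, E, F, G; row i has aⱼ where attribute j ∈ Ti, else bᵢⱼ.
Initial tableau (one row per fragment):
  row 1: b11 a2 a3 a4 a5 b16 a7
  row 2: b21 a2 a3 a4 b25 a6 a7
  row 3: a1 b32 b33 b34 a5 b36 b37
Rows 1 and 2 agree on B; apply B→A, E and equate their A, E entries.
Rows 1 and 2 agree on A; apply A→B, F and equate their B, F entries.
No row becomes fully distinguished — the join is lossy.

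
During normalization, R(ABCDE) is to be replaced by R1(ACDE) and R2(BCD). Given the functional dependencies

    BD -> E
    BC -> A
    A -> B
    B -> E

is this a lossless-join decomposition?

Common attributes: R1 ∩ R2 = {CD}.
No dependency enlarges {CD}, so (CD)⁺ = {CD}.
The closure contains neither all of R1 = {ACDE} nor all of R2 = {BCD}, so the common attributes are not a superkey of either fragment. The join is lossy.

No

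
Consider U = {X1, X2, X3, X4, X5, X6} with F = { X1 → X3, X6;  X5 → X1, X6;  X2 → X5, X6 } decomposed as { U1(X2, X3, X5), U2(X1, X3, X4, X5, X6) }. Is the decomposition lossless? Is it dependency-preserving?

lossy but dependency-preserving

Lossless test: (X3, X5)⁺ = {X1, X3, X5, X6}, which is a superkey of neither fragment — lossy.
Dependency preservation: X2 → X5, X6 is not contained in any single fragment, but the restricted closure of its left-hand side across the fragments still reaches the right-hand side; the remaining FDs each lie inside some fragment. All dependencies are preserved.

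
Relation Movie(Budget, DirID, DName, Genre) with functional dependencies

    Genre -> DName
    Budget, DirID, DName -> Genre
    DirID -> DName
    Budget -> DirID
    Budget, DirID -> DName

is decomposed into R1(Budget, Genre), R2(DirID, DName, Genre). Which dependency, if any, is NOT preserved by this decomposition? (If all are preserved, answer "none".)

Budget -> DirID

Check Budget → DirID: no single fragment contains all of {Budget, DirID}, and the restricted closure of {Budget} across the fragments never reaches {DirID}.
Genre → DName is preserved.
Budget, DirID, DName → Genre is preserved.
DirID → DName is preserved.
Budget, DirID → DName is preserved.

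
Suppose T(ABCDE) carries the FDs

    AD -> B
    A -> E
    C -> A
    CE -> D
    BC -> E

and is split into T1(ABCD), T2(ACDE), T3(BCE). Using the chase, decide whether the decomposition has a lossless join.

Chase test. Columns are ABCDE; row i has aⱼ where attribute j ∈ Ti, else bᵢⱼ.
Initial tableau (one row per fragment):
  row 1: a1 a2 a3 a4 b15
  row 2: a1 b22 a3 a4 a5
  row 3: b31 a2 a3 b34 a5
Rows 1 and 2 agree on AD; apply AD→B and equate their B entries.
Rows 1 and 2 agree on A; apply A→E and equate their E entries.
Rows 1 and 3 agree on C; apply C→A and equate their A entries.
Rows 1 and 3 agree on CE; apply CE→D and equate their D entries.
Row 1 is now all distinguished symbols — the join is lossless.

Yes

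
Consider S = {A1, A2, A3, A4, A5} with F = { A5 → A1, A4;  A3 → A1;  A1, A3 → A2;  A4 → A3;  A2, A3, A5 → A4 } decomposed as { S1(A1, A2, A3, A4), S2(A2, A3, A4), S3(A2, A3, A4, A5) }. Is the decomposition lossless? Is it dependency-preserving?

Lossless test (chase): Rows 1 and 2 agree on A3; apply A3→A1 and equate their A1 entries. Rows 1 and 3 agree on A3; apply A3→A1 and equate their A1 entries. Row 3 is now all distinguished symbols — the join is lossless.
Dependency preservation: A5 → A1, A4 is not contained in any single fragment, but the restricted closure of its left-hand side across the fragments still reaches the right-hand side; the remaining FDs each lie inside some fragment. All dependencies are preserved.

lossless and dependency-preserving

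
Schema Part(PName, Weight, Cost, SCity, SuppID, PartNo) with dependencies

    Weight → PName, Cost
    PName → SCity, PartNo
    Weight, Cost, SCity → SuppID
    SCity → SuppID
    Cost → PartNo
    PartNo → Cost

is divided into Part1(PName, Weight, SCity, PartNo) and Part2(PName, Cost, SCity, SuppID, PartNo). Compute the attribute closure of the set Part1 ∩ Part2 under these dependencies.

PName, Cost, SCity, SuppID, PartNo

Part1 ∩ Part2 = {PName, SCity, PartNo}.
SCity → SuppID applies, adding SuppID
PartNo → Cost applies, adding Cost
Closure: {PName, Cost, SCity, SuppID, PartNo}.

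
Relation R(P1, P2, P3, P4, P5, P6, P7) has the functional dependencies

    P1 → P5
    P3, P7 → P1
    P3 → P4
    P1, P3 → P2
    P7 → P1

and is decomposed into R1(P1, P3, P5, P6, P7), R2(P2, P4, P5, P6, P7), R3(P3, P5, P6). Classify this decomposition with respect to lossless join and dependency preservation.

Lossless test (chase): Rows 1 and 3 agree on P3; apply P3→P4 and equate their P4 entries. Rows 1 and 2 agree on P7; apply P7→P1 and equate their P1 entries. No row becomes fully distinguished — the join is lossy.
Dependency preservation: the restricted closure of {P3} across the fragments never reaches {P4}, so P3 → P4 cannot be enforced without a join — not preserved.

lossy and not dependency-preserving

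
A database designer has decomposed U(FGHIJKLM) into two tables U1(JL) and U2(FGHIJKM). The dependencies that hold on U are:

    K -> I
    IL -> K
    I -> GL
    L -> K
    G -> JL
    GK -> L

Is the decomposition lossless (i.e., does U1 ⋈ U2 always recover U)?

Common attributes: U1 ∩ U2 = {J}.
No dependency enlarges {J}, so (J)⁺ = {J}.
The closure contains neither all of U1 = {JL} nor all of U2 = {FGHIJKM}, so the common attributes are not a superkey of either fragment. The join is lossy.

No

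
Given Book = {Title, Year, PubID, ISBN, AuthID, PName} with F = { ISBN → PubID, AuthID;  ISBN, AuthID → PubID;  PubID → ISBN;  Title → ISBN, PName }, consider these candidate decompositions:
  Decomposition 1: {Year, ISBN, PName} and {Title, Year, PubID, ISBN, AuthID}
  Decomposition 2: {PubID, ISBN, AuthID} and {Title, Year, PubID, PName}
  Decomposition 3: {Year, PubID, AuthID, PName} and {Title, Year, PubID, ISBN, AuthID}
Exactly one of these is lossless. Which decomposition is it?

Decomposition 1: common = {Year, ISBN}, closure = {Year, PubID, ISBN, AuthID} → lossy.
Decomposition 2: common = {PubID}, closure = {PubID, ISBN, AuthID} → lossless.
Decomposition 3: common = {Year, PubID, AuthID}, closure = {Year, PubID, ISBN, AuthID} → lossy.

Decomposition 2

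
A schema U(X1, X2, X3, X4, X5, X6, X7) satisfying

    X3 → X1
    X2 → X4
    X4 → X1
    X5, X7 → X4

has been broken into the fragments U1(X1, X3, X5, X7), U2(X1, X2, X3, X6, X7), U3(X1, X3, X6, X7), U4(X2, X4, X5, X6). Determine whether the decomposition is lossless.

No

Chase test. Columns are X1, X2, X3, X4, X5, X6, X7; row i has aⱼ where attribute j ∈ Ui, else bᵢⱼ.
Initial tableau (one row per fragment):
  row 1: a1 b12 a3 b14 a5 b16 a7
  row 2: a1 a2 a3 b24 b25 a6 a7
  row 3: a1 b32 a3 b34 b35 a6 a7
  row 4: b41 a2 b43 a4 a5 a6 b47
Rows 2 and 4 agree on X2; apply X2→X4 and equate their X4 entries.
Rows 2 and 4 agree on X4; apply X4→X1 and equate their X1 entries.
No row becomes fully distinguished — the join is lossy.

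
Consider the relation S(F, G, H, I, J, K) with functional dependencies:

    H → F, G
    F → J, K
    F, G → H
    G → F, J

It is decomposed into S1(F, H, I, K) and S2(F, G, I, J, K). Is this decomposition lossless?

Common attributes: S1 ∩ S2 = {F, I, K}.
Closure of {F, I, K}: F → J, K applies, adding J. So (F, I, K)⁺ = {F, I, J, K}.
The closure contains neither all of S1 = {F, H, I, K} nor all of S2 = {F, G, I, J, K}, so the common attributes are not a superkey of either fragment. The join is lossy.

No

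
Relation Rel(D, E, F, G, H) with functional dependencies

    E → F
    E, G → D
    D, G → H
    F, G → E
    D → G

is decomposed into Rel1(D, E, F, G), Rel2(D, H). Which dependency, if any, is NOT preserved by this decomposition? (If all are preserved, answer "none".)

none

E → F lies within Rel1.
E, G → D lies within Rel1.
D, G → H: restricted closure across fragments reaches H.
F, G → E lies within Rel1.
D → G lies within Rel1.
Every dependency is enforceable on the fragments, so the decomposition is dependency-preserving.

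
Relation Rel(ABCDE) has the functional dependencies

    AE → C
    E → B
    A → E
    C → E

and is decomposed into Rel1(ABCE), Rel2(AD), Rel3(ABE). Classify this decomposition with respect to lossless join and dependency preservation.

Lossless test (chase): Rows 1 and 3 agree on AE; apply AE→C and equate their C entries. Rows 1 and 2 agree on A; apply A→E and equate their E entries. Rows 1 and 2 agree on AE; apply AE→C and equate their C entries. Rows 1 and 2 agree on E; apply E→B and equate their B entries. Row 2 is now all distinguished symbols — the join is lossless.
Dependency preservation: every FD's attributes lie within a single fragment, so each can be enforced locally — preserved.

lossless and dependency-preserving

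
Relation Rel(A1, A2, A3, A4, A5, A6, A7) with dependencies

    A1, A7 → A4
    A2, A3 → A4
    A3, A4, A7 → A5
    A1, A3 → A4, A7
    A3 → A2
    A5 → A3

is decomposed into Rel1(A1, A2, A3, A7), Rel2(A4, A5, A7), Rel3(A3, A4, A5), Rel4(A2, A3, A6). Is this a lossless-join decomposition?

Chase test. Columns are A1, A2, A3, A4, A5, A6, A7; row i has aⱼ where attribute j ∈ Reli, else bᵢⱼ.
Initial tableau (one row per fragment):
  row 1: a1 a2 a3 b14 b15 b16 a7
  row 2: b21 b22 b23 a4 a5 b26 a7
  row 3: b31 b32 a3 a4 a5 b36 b37
  row 4: b41 a2 a3 b44 b45 a6 b47
Rows 1 and 4 agree on A2, A3; apply A2, A3→A4 and equate their A4 entries.
Rows 1 and 3 agree on A3; apply A3→A2 and equate their A2 entries.
Rows 2 and 3 agree on A5; apply A5→A3 and equate their A3 entries.
Rows 1 and 3 agree on A2, A3; apply A2, A3→A4 and equate their A4 entries.
Rows 1 and 2 agree on A3, A4, A7; apply A3, A4, A7→A5 and equate their A5 entries.
Rows 1 and 2 agree on A3; apply A3→A2 and equate their A2 entries.
No row becomes fully distinguished — the join is lossy.

No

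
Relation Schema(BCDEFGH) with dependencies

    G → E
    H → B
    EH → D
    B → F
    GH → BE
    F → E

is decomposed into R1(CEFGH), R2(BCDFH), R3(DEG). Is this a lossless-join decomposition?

Yes

Chase test. Columns are BCDEFGH; row i has aⱼ where attribute j ∈ Ri, else bᵢⱼ.
Initial tableau (one row per fragment):
  row 1: b11 a2 b13 a4 a5 a6 a7
  row 2: a1 a2 a3 b24 a5 b26 a7
  row 3: b31 b32 a3 a4 b35 a6 b37
Rows 1 and 2 agree on H; apply H→B and equate their B entries.
Rows 1 and 2 agree on F; apply F→E and equate their E entries.
Rows 1 and 2 agree on EH; apply EH→D and equate their D entries.
Row 1 is now all distinguished symbols — the join is lossless.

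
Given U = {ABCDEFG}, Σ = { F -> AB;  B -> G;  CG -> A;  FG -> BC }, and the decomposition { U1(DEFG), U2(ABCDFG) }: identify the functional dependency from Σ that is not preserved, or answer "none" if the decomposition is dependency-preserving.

F → AB lies within U2.
B → G lies within U2.
CG → A lies within U2.
FG → BC lies within U2.
Every dependency is enforceable on the fragments, so the decomposition is dependency-preserving.

none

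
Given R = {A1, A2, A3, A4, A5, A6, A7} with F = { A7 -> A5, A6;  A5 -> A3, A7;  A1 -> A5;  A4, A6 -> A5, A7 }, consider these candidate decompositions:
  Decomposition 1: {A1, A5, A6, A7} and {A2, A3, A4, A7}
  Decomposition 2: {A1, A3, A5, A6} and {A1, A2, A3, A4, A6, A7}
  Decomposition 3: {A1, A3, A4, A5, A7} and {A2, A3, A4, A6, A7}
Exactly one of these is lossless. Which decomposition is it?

Decomposition 2

Decomposition 1: common = {A7}, closure = {A3, A5, A6, A7} → lossy.
Decomposition 2: common = {A1, A3, A6}, closure = {A1, A3, A5, A6, A7} → lossless.
Decomposition 3: common = {A3, A4, A7}, closure = {A3, A4, A5, A6, A7} → lossy.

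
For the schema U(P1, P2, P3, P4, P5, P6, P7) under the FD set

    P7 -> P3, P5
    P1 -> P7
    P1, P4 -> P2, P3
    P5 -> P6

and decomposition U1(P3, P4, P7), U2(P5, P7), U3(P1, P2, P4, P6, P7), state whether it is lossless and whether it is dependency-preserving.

lossless but not dependency-preserving

Lossless test (chase): Rows 1 and 2 agree on P7; apply P7→P3, P5 and equate their P3, P5 entries. Rows 1 and 3 agree on P7; apply P7→P3, P5 and equate their P3, P5 entries. Rows 1 and 2 agree on P5; apply P5→P6 and equate their P6 entries. Rows 1 and 3 agree on P5; apply P5→P6 and equate their P6 entries. Row 3 is now all distinguished symbols — the join is lossless.
Dependency preservation: the restricted closure of {P5} across the fragments never reaches {P6}, so P5 → P6 cannot be enforced without a join — not preserved.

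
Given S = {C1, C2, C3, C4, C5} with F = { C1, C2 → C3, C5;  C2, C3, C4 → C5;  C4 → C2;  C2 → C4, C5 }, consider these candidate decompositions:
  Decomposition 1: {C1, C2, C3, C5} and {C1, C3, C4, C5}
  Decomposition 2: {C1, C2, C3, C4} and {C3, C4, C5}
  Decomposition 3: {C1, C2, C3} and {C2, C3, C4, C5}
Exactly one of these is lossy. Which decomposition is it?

Decomposition 1

Decomposition 1: common = {C1, C3, C5}, closure = {C1, C3, C5} → lossy.
Decomposition 2: common = {C3, C4}, closure = {C2, C3, C4, C5} → lossless.
Decomposition 3: common = {C2, C3}, closure = {C2, C3, C4, C5} → lossless.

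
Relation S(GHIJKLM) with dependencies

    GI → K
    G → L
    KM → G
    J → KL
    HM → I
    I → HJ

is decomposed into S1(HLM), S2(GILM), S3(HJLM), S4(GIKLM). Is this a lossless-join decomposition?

Chase test. Columns are GHIJKLM; row i has aⱼ where attribute j ∈ Si, else bᵢⱼ.
Initial tableau (one row per fragment):
  row 1: b11 a2 b13 b14 b15 a6 a7
  row 2: a1 b22 a3 b24 b25 a6 a7
  row 3: b31 a2 b33 a4 b35 a6 a7
  row 4: a1 b42 a3 b44 a5 a6 a7
Rows 2 and 4 agree on GI; apply GI→K and equate their K entries.
Rows 1 and 3 agree on HM; apply HM→I and equate their I entries.
Rows 1 and 3 agree on I; apply I→HJ and equate their HJ entries.
Rows 2 and 4 agree on I; apply I→HJ and equate their HJ entries.
Rows 1 and 3 agree on J; apply J→KL and equate their KL entries.
Rows 1 and 3 agree on KM; apply KM→G and equate their G entries.
No row becomes fully distinguished — the join is lossy.

No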